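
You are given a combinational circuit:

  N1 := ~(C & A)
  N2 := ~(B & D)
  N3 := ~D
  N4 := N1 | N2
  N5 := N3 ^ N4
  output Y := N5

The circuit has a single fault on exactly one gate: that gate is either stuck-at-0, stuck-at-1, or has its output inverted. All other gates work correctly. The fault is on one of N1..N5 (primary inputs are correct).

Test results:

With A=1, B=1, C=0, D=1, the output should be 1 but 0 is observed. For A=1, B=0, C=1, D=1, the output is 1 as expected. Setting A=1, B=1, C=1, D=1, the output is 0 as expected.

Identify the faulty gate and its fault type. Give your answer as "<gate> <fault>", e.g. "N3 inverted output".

N1 stuck-at-0

Fault-free values for test 1 (A=1, B=1, C=0, D=1): N1=1, N2=0, N3=0, N4=1, N5=1, giving Y=1. Observed 0.
Test 1: faults giving observed 0 are {N1 stuck-at-0, N1 inverted output, N3 stuck-at-1, N3 inverted output, N4 stuck-at-0, N4 inverted output, N5 stuck-at-0, N5 inverted output}.
Test 2 (A=1, B=0, C=1, D=1): fault-free N1=0, N2=1, N3=0, N4=1, N5=1 → 1; observed 1. Eliminates N3 stuck-at-1, N3 inverted output, N4 stuck-at-0, N4 inverted output, N5 stuck-at-0, N5 inverted output.
Test 3 (A=1, B=1, C=1, D=1): fault-free N1=0, N2=0, N3=0, N4=0, N5=0 → 0; observed 0. Eliminates N1 inverted output.
Only N1 stuck-at-0 is consistent with every test.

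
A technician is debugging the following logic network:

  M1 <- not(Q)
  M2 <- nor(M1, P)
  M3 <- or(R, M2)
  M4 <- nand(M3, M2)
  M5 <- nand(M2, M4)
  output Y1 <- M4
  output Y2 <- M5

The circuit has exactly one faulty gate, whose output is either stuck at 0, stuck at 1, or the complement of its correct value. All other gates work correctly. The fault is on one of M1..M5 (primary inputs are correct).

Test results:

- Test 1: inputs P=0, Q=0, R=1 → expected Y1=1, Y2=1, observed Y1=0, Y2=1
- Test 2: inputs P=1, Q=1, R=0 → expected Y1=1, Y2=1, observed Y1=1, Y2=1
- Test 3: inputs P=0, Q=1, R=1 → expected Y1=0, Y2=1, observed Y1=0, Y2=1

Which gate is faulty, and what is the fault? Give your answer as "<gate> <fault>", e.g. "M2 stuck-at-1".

Fault-free values for test 1 (P=0, Q=0, R=1): M1=1, M2=0, M3=1, M4=1, M5=1, giving Y1=1, Y2=1. Observed Y1=0, Y2=1.
Test 1: faults giving observed Y1=0, Y2=1 are {M1 stuck-at-0, M1 inverted output, M2 stuck-at-1, M2 inverted output, M4 stuck-at-0, M4 inverted output}.
Test 2 (P=1, Q=1, R=0): fault-free M1=0, M2=0, M3=0, M4=1, M5=1 → Y1=1, Y2=1; observed Y1=1, Y2=1. Eliminates M2 stuck-at-1, M2 inverted output, M4 stuck-at-0, M4 inverted output.
Test 3 (P=0, Q=1, R=1): fault-free M1=0, M2=1, M3=1, M4=0, M5=1 → Y1=0, Y2=1; observed Y1=0, Y2=1. Eliminates M1 inverted output.
Only M1 stuck-at-0 is consistent with every test.

M1 stuck-at-0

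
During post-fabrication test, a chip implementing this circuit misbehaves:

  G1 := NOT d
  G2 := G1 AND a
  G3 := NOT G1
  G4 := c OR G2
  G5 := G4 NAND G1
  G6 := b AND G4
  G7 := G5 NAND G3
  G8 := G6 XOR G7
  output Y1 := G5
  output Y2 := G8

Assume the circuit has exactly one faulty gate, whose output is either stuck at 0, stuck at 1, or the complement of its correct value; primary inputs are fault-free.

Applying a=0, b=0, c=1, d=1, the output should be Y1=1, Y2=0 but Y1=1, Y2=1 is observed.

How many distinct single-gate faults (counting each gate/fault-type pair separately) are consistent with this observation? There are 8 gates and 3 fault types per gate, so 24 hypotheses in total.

Fault-free: G1=0, G2=0, G3=1, G4=1, G5=1, G6=0, G7=0, G8=0 → Y1=1, Y2=0. Observed Y1=1, Y2=1.
  G1: none of the 3 fault types match ✗
  G2: none of the 3 fault types match ✗
  G3: stuck-at-0, inverted output ✓; others ✗
  G4: none of the 3 fault types match ✗
  G5: none of the 3 fault types match ✗
  G6: stuck-at-1, inverted output ✓; others ✗
  G7: stuck-at-1, inverted output ✓; others ✗
  G8: stuck-at-1, inverted output ✓; others ✗
Consistent faults: {G3 stuck-at-0, G3 inverted output, G6 stuck-at-1, G6 inverted output, G7 stuck-at-1, G7 inverted output, G8 stuck-at-1, G8 inverted output} — 8 in all.

8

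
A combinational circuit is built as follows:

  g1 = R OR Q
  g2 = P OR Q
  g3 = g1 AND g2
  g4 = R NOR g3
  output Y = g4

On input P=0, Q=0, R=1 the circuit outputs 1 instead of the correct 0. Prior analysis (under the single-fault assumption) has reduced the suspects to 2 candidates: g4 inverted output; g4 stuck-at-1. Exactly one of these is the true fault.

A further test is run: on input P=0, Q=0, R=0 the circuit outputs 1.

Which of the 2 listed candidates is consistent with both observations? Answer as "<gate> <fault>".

g4 stuck-at-1

Evaluate each candidate on input P=0, Q=0, R=0:
  g4 inverted output: g1=0, g2=0, g3=0, g4=0 [inverted output] → 0 — eliminated
  g4 stuck-at-1: g1=0, g2=0, g3=0, g4=1 [stuck-at-1] → 1 — matches
Only g4 stuck-at-1 reproduces the observed 1.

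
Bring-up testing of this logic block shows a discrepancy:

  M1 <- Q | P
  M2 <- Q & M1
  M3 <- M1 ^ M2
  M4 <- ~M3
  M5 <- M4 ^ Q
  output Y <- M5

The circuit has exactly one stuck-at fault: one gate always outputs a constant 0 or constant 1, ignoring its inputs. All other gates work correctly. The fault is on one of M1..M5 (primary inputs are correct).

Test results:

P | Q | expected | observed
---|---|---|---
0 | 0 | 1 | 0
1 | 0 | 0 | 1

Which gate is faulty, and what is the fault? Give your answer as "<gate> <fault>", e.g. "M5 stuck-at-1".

M2 stuck-at-1

Fault-free values for test 1 (P=0, Q=0): M1=0, M2=0, M3=0, M4=1, M5=1, giving Y=1. Observed 0.
Test 1: faults giving observed 0 are {M1 stuck-at-1, M2 stuck-at-1, M3 stuck-at-1, M4 stuck-at-0, M5 stuck-at-0}.
Test 2 (P=1, Q=0): fault-free M1=1, M2=0, M3=1, M4=0, M5=0 → 0; observed 1. Eliminates M1 stuck-at-1, M3 stuck-at-1, M4 stuck-at-0, M5 stuck-at-0.
Only M2 stuck-at-1 is consistent with every test.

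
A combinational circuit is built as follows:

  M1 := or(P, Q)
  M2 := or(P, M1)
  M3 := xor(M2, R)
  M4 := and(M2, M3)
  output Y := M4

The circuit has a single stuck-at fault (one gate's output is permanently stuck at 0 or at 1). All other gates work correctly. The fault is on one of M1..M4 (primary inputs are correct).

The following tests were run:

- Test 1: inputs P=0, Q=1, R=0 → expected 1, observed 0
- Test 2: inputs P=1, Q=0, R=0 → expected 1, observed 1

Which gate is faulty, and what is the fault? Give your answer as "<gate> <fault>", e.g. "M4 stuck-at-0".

Fault-free values for test 1 (P=0, Q=1, R=0): M1=1, M2=1, M3=1, M4=1, giving Y=1. Observed 0.
Test 1: faults giving observed 0 are {M1 stuck-at-0, M2 stuck-at-0, M3 stuck-at-0, M4 stuck-at-0}.
Test 2 (P=1, Q=0, R=0): fault-free M1=1, M2=1, M3=1, M4=1 → 1; observed 1. Eliminates M2 stuck-at-0, M3 stuck-at-0, M4 stuck-at-0.
Only M1 stuck-at-0 is consistent with every test.

M1 stuck-at-0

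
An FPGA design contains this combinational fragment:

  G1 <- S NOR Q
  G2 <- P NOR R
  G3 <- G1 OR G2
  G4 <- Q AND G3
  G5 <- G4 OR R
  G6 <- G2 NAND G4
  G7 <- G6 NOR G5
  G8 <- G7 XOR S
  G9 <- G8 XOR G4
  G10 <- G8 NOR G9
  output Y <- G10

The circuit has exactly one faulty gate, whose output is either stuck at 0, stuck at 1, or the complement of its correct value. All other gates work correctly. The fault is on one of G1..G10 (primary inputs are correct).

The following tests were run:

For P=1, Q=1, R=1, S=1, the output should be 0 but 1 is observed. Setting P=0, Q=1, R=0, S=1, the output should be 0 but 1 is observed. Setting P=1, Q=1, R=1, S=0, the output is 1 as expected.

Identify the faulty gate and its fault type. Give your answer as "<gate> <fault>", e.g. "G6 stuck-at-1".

G10 stuck-at-1

Fault-free values for test 1 (P=1, Q=1, R=1, S=1): G1=0, G2=0, G3=0, G4=0, G5=1, G6=1, G7=0, G8=1, G9=1, G10=0, giving Y=0. Observed 1.
Test 1: faults giving observed 1 are {G7 stuck-at-1, G7 inverted output, G8 stuck-at-0, G8 inverted output, G10 stuck-at-1, G10 inverted output}.
Test 2 (P=0, Q=1, R=0, S=1): fault-free G1=0, G2=1, G3=1, G4=1, G5=1, G6=0, G7=0, G8=1, G9=0, G10=0 → 0; observed 1. Eliminates G7 stuck-at-1, G7 inverted output, G8 stuck-at-0, G8 inverted output.
Test 3 (P=1, Q=1, R=1, S=0): fault-free G1=0, G2=0, G3=0, G4=0, G5=1, G6=1, G7=0, G8=0, G9=0, G10=1 → 1; observed 1. Eliminates G10 inverted output.
Only G10 stuck-at-1 is consistent with every test.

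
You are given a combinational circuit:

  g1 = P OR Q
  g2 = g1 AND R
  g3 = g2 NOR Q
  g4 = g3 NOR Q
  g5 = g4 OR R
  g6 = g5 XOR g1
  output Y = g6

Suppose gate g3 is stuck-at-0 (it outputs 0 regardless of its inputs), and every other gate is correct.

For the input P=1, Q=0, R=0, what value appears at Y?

0

Propagate with g3 forced: g1=1, g2=0, g3=0 [stuck-at-0], g4=1, g5=1, g6=0.
So Y = 0. (Without the fault it would be 1.)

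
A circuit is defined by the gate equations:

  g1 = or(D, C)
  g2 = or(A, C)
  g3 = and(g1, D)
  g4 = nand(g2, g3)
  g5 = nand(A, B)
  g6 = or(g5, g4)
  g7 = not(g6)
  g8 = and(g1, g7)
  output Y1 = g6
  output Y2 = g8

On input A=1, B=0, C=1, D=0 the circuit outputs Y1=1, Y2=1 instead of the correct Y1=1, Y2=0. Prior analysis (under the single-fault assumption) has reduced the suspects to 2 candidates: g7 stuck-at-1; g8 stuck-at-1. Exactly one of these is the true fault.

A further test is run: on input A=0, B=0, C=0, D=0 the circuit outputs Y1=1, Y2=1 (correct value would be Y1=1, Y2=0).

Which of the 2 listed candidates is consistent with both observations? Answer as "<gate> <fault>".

Evaluate each candidate on input A=0, B=0, C=0, D=0:
  g7 stuck-at-1: g1=0, g2=0, g3=0, g4=1, g5=1, g6=1, g7=1 [stuck-at-1], g8=0 → Y1=1, Y2=0 — eliminated
  g8 stuck-at-1: g1=0, g2=0, g3=0, g4=1, g5=1, g6=1, g7=0, g8=1 [stuck-at-1] → Y1=1, Y2=1 — matches
Only g8 stuck-at-1 reproduces the observed Y1=1, Y2=1.

g8 stuck-at-1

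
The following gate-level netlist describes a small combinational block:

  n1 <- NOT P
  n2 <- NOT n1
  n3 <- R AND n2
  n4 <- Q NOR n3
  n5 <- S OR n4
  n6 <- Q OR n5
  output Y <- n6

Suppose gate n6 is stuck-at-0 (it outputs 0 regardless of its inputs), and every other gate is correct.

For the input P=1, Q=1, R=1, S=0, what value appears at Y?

Propagate with n6 forced: n1=0, n2=1, n3=1, n4=0, n5=0, n6=0 [stuck-at-0].
So Y = 0. (Without the fault it would be 1.)

0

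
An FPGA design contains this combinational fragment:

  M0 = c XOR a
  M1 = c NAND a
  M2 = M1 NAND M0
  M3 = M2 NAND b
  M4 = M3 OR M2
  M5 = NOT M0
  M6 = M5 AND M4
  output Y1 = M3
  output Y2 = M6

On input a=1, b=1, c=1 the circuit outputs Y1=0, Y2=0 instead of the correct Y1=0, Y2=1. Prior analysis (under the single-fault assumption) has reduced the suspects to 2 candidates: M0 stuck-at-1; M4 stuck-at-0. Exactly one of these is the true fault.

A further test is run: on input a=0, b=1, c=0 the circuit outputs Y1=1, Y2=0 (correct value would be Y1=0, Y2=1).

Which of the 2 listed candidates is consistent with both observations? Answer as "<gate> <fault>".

Evaluate each candidate on input a=0, b=1, c=0:
  M0 stuck-at-1: M0=1 [stuck-at-1], M1=1, M2=0, M3=1, M4=1, M5=0, M6=0 → Y1=1, Y2=0 — matches
  M4 stuck-at-0: M0=0, M1=1, M2=1, M3=0, M4=0 [stuck-at-0], M5=1, M6=0 → Y1=0, Y2=0 — eliminated
Only M0 stuck-at-1 reproduces the observed Y1=1, Y2=0.

M0 stuck-at-1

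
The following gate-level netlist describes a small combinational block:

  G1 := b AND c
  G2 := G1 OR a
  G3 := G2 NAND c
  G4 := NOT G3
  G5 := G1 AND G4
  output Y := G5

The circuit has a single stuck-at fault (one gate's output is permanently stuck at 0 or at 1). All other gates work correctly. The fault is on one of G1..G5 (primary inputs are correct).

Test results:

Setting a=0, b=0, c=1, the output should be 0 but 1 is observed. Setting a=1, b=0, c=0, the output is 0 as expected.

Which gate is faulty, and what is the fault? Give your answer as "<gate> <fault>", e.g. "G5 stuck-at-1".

G1 stuck-at-1

Fault-free values for test 1 (a=0, b=0, c=1): G1=0, G2=0, G3=1, G4=0, G5=0, giving Y=0. Observed 1.
Test 1: faults giving observed 1 are {G1 stuck-at-1, G5 stuck-at-1}.
Test 2 (a=1, b=0, c=0): fault-free G1=0, G2=1, G3=1, G4=0, G5=0 → 0; observed 0. Eliminates G5 stuck-at-1.
Only G1 stuck-at-1 is consistent with every test.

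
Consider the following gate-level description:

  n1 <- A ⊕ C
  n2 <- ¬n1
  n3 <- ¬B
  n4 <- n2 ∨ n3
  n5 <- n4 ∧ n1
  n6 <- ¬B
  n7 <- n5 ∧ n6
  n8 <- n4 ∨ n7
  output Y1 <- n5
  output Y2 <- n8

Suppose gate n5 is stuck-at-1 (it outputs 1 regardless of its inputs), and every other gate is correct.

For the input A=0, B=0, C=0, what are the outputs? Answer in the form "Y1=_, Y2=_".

Propagate with n5 forced: n1=0, n2=1, n3=1, n4=1, n5=1 [stuck-at-1], n6=1, n7=1, n8=1.
So the outputs are Y1=1, Y2=1. (Without the fault they would be Y1=0, Y2=1.)

Y1=1, Y2=1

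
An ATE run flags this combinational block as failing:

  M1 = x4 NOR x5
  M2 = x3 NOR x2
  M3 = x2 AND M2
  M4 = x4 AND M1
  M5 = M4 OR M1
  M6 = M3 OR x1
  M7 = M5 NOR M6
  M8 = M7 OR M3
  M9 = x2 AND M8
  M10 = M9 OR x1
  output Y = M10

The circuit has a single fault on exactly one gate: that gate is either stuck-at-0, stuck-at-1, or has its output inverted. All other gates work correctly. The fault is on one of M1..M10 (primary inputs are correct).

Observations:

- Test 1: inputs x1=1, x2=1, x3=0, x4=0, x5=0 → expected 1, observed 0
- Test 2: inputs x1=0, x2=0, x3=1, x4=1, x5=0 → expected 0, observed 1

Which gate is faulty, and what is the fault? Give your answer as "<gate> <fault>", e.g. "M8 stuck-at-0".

Fault-free values for test 1 (x1=1, x2=1, x3=0, x4=0, x5=0): M1=1, M2=0, M3=0, M4=0, M5=1, M6=1, M7=0, M8=0, M9=0, M10=1, giving Y=1. Observed 0.
Test 1: faults giving observed 0 are {M10 stuck-at-0, M10 inverted output}.
Test 2 (x1=0, x2=0, x3=1, x4=1, x5=0): fault-free M1=0, M2=0, M3=0, M4=0, M5=0, M6=0, M7=1, M8=1, M9=0, M10=0 → 0; observed 1. Eliminates M10 stuck-at-0.
Only M10 inverted output is consistent with every test.

M10 inverted output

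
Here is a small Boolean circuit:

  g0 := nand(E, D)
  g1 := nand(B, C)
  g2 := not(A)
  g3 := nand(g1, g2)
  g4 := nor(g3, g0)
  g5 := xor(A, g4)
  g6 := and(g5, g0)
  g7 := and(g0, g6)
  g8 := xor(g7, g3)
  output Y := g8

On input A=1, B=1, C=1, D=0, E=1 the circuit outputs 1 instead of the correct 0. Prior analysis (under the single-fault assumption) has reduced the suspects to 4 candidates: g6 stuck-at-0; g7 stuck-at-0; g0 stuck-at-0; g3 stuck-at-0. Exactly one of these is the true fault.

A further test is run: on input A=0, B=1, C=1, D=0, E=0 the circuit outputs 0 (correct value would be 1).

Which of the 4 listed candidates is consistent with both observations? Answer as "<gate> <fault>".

Evaluate each candidate on input A=0, B=1, C=1, D=0, E=0:
  g6 stuck-at-0: g0=1, g1=0, g2=1, g3=1, g4=0, g5=0, g6=0 [stuck-at-0], g7=0, g8=1 → 1 — eliminated
  g7 stuck-at-0: g0=1, g1=0, g2=1, g3=1, g4=0, g5=0, g6=0, g7=0 [stuck-at-0], g8=1 → 1 — eliminated
  g0 stuck-at-0: g0=0 [stuck-at-0], g1=0, g2=1, g3=1, g4=0, g5=0, g6=0, g7=0, g8=1 → 1 — eliminated
  g3 stuck-at-0: g0=1, g1=0, g2=1, g3=0 [stuck-at-0], g4=0, g5=0, g6=0, g7=0, g8=0 → 0 — matches
Only g3 stuck-at-0 reproduces the observed 0.

g3 stuck-at-0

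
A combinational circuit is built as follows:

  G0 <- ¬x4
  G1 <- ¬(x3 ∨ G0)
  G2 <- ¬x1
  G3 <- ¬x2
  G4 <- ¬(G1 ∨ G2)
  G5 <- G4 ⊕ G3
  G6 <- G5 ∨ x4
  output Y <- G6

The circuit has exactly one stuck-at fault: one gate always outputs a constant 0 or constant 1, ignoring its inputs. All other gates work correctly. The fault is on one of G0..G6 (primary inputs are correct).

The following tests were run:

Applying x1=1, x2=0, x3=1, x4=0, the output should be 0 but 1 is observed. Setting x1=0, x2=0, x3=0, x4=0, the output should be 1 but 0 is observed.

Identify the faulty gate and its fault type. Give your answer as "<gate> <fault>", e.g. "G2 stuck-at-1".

Fault-free values for test 1 (x1=1, x2=0, x3=1, x4=0): G0=1, G1=0, G2=0, G3=1, G4=1, G5=0, G6=0, giving Y=0. Observed 1.
Test 1: faults giving observed 1 are {G1 stuck-at-1, G2 stuck-at-1, G3 stuck-at-0, G4 stuck-at-0, G5 stuck-at-1, G6 stuck-at-1}.
Test 2 (x1=0, x2=0, x3=0, x4=0): fault-free G0=1, G1=0, G2=1, G3=1, G4=0, G5=1, G6=1 → 1; observed 0. Eliminates G1 stuck-at-1, G2 stuck-at-1, G4 stuck-at-0, G5 stuck-at-1, G6 stuck-at-1.
Only G3 stuck-at-0 is consistent with every test.

G3 stuck-at-0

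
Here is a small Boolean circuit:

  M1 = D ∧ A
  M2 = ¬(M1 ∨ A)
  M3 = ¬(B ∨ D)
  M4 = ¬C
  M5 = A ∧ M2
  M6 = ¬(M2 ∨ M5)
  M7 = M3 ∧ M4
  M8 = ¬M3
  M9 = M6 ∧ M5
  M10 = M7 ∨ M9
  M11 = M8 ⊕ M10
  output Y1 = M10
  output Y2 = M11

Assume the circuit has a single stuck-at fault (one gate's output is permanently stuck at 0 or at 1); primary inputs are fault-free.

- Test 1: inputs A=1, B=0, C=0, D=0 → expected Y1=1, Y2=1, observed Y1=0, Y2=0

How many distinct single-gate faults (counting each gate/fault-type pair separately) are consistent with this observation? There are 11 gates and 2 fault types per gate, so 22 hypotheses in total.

Fault-free: M1=0, M2=0, M3=1, M4=1, M5=0, M6=1, M7=1, M8=0, M9=0, M10=1, M11=1 → Y1=1, Y2=1. Observed Y1=0, Y2=0.
  M1: none of the 2 fault types match ✗
  M2: none of the 2 fault types match ✗
  M3: none of the 2 fault types match ✗
  M4: stuck-at-0 ✓; others ✗
  M5: none of the 2 fault types match ✗
  M6: none of the 2 fault types match ✗
  M7: stuck-at-0 ✓; others ✗
  M8: none of the 2 fault types match ✗
  M9: none of the 2 fault types match ✗
  M10: stuck-at-0 ✓; others ✗
  M11: none of the 2 fault types match ✗
Consistent faults: {M4 stuck-at-0, M7 stuck-at-0, M10 stuck-at-0} — 3 in all.

3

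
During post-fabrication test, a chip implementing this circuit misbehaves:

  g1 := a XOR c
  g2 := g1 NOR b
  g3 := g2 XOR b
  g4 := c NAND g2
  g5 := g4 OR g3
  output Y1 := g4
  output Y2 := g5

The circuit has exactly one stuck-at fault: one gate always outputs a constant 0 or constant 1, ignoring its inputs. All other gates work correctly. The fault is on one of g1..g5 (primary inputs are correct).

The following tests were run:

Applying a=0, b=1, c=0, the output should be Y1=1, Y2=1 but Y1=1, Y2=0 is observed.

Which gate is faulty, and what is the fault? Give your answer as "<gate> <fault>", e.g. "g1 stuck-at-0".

g5 stuck-at-0

Fault-free values for test 1 (a=0, b=1, c=0): g1=0, g2=0, g3=1, g4=1, g5=1, giving Y1=1, Y2=1. Observed Y1=1, Y2=0.
Test 1: faults giving observed Y1=1, Y2=0 are {g5 stuck-at-0}.
Only g5 stuck-at-0 is consistent with every test.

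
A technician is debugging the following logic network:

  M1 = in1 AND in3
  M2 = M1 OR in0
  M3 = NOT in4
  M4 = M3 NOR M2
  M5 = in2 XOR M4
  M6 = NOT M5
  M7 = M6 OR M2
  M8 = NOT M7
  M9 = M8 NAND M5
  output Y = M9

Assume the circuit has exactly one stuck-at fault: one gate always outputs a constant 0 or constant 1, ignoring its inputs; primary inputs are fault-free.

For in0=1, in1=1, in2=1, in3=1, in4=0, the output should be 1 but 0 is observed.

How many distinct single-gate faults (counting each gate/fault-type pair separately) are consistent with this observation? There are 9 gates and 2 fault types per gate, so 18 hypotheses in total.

Fault-free: M1=1, M2=1, M3=1, M4=0, M5=1, M6=0, M7=1, M8=0, M9=1 → 1. Observed 0.
  M1: none of the 2 fault types match ✗
  M2: stuck-at-0 ✓; others ✗
  M3: none of the 2 fault types match ✗
  M4: none of the 2 fault types match ✗
  M5: none of the 2 fault types match ✗
  M6: none of the 2 fault types match ✗
  M7: stuck-at-0 ✓; others ✗
  M8: stuck-at-1 ✓; others ✗
  M9: stuck-at-0 ✓; others ✗
Consistent faults: {M2 stuck-at-0, M7 stuck-at-0, M8 stuck-at-1, M9 stuck-at-0} — 4 in all.

4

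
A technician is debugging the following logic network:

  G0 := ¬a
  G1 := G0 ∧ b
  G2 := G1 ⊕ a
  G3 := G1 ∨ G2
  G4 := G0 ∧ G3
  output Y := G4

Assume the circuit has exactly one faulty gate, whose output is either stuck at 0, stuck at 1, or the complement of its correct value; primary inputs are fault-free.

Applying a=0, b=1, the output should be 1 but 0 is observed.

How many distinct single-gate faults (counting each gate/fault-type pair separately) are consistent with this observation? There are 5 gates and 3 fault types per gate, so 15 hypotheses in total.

8

Fault-free: G0=1, G1=1, G2=1, G3=1, G4=1 → 1. Observed 0.
  G0: stuck-at-0, inverted output ✓; others ✗
  G1: stuck-at-0, inverted output ✓; others ✗
  G2: none of the 3 fault types match ✗
  G3: stuck-at-0, inverted output ✓; others ✗
  G4: stuck-at-0, inverted output ✓; others ✗
Consistent faults: {G0 stuck-at-0, G0 inverted output, G1 stuck-at-0, G1 inverted output, G3 stuck-at-0, G3 inverted output, G4 stuck-at-0, G4 inverted output} — 8 in all.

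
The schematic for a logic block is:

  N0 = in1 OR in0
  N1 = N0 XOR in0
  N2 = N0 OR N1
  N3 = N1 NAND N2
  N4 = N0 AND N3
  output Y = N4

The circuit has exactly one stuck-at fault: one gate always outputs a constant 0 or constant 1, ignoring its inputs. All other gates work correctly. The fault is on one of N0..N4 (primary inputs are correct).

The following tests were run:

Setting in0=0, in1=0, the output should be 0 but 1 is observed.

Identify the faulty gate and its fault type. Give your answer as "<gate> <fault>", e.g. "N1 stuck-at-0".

N4 stuck-at-1

Fault-free values for test 1 (in0=0, in1=0): N0=0, N1=0, N2=0, N3=1, N4=0, giving Y=0. Observed 1.
Test 1: faults giving observed 1 are {N4 stuck-at-1}.
Only N4 stuck-at-1 is consistent with every test.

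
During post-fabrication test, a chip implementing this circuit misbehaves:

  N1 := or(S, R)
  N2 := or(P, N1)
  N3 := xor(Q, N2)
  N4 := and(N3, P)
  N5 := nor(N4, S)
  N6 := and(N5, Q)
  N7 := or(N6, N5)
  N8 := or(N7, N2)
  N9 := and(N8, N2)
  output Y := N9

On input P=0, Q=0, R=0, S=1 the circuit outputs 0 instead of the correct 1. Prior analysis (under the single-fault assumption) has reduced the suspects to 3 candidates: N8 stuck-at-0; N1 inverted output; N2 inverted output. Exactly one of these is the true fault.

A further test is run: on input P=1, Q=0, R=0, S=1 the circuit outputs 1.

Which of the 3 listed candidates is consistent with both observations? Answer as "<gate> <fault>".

N1 inverted output

Evaluate each candidate on input P=1, Q=0, R=0, S=1:
  N8 stuck-at-0: N1=1, N2=1, N3=1, N4=1, N5=0, N6=0, N7=0, N8=0 [stuck-at-0], N9=0 → 0 — eliminated
  N1 inverted output: N1=0 [inverted output], N2=1, N3=1, N4=1, N5=0, N6=0, N7=0, N8=1, N9=1 → 1 — matches
  N2 inverted output: N1=1, N2=0 [inverted output], N3=0, N4=0, N5=0, N6=0, N7=0, N8=0, N9=0 → 0 — eliminated
Only N1 inverted output reproduces the observed 1.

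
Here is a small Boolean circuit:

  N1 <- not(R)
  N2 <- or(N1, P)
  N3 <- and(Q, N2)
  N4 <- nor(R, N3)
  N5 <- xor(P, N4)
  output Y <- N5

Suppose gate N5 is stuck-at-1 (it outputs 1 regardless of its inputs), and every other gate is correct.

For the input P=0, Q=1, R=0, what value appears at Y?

Propagate with N5 forced: N1=1, N2=1, N3=1, N4=0, N5=1 [stuck-at-1].
So Y = 1. (Without the fault it would be 0.)

1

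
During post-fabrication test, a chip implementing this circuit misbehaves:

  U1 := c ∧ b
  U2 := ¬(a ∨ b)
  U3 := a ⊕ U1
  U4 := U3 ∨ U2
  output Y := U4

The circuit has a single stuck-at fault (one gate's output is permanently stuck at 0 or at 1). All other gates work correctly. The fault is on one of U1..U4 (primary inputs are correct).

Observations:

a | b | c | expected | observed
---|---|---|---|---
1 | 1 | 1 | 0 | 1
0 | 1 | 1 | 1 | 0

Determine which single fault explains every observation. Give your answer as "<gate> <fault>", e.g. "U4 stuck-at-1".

U1 stuck-at-0

Fault-free values for test 1 (a=1, b=1, c=1): U1=1, U2=0, U3=0, U4=0, giving Y=0. Observed 1.
Test 1: faults giving observed 1 are {U1 stuck-at-0, U2 stuck-at-1, U3 stuck-at-1, U4 stuck-at-1}.
Test 2 (a=0, b=1, c=1): fault-free U1=1, U2=0, U3=1, U4=1 → 1; observed 0. Eliminates U2 stuck-at-1, U3 stuck-at-1, U4 stuck-at-1.
Only U1 stuck-at-0 is consistent with every test.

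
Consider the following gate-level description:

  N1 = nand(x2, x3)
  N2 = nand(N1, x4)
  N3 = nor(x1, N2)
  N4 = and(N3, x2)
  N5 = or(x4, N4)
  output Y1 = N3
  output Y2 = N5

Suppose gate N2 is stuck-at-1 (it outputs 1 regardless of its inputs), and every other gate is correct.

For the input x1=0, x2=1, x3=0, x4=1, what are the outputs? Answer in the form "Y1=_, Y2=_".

Propagate with N2 forced: N1=1, N2=1 [stuck-at-1], N3=0, N4=0, N5=1.
So the outputs are Y1=0, Y2=1. (Without the fault they would be Y1=1, Y2=1.)

Y1=0, Y2=1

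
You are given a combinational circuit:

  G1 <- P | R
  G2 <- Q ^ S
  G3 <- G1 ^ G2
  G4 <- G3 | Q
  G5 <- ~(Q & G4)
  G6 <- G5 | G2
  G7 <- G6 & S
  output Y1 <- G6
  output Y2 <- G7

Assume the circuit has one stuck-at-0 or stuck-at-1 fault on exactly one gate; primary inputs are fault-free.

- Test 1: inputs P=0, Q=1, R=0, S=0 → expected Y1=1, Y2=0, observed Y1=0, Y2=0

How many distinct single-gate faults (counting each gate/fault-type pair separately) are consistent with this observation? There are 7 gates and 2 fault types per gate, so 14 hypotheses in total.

Fault-free: G1=0, G2=1, G3=1, G4=1, G5=0, G6=1, G7=0 → Y1=1, Y2=0. Observed Y1=0, Y2=0.
  G1 stuck-at-0: output Y1=1, Y2=0 ✗
  G1 stuck-at-1: output Y1=1, Y2=0 ✗
  G2 stuck-at-0: output Y1=0, Y2=0 ✓
  G2 stuck-at-1: output Y1=1, Y2=0 ✗
  G3 stuck-at-0: output Y1=1, Y2=0 ✗
  G3 stuck-at-1: output Y1=1, Y2=0 ✗
  G4 stuck-at-0: output Y1=1, Y2=0 ✗
  G4 stuck-at-1: output Y1=1, Y2=0 ✗
  G5 stuck-at-0: output Y1=1, Y2=0 ✗
  G5 stuck-at-1: output Y1=1, Y2=0 ✗
  G6 stuck-at-0: output Y1=0, Y2=0 ✓
  G6 stuck-at-1: output Y1=1, Y2=0 ✗
  G7 stuck-at-0: output Y1=1, Y2=0 ✗
  G7 stuck-at-1: output Y1=1, Y2=1 ✗
Consistent faults: {G2 stuck-at-0, G6 stuck-at-0} — 2 in all.

2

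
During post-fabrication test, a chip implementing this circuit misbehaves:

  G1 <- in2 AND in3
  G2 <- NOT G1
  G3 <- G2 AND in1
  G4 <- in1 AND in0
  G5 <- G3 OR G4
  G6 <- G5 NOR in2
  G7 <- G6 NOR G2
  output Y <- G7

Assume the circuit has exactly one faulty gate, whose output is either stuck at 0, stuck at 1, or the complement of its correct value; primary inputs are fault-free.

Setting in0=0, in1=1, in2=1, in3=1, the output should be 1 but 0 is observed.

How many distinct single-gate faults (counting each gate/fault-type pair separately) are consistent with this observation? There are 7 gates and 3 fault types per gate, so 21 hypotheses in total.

8

Fault-free: G1=1, G2=0, G3=0, G4=0, G5=0, G6=0, G7=1 → 1. Observed 0.
  G1: stuck-at-0, inverted output ✓; others ✗
  G2: stuck-at-1, inverted output ✓; others ✗
  G3: none of the 3 fault types match ✗
  G4: none of the 3 fault types match ✗
  G5: none of the 3 fault types match ✗
  G6: stuck-at-1, inverted output ✓; others ✗
  G7: stuck-at-0, inverted output ✓; others ✗
Consistent faults: {G1 stuck-at-0, G1 inverted output, G2 stuck-at-1, G2 inverted output, G6 stuck-at-1, G6 inverted output, G7 stuck-at-0, G7 inverted output} — 8 in all.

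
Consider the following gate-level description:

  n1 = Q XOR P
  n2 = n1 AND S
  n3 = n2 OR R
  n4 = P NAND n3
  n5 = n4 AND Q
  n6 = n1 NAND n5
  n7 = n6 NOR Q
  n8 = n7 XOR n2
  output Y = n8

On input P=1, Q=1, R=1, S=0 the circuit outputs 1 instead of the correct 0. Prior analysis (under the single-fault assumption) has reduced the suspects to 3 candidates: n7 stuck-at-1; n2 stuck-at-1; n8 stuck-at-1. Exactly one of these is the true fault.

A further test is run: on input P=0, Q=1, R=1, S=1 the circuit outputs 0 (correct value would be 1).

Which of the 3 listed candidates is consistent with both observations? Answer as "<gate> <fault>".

Evaluate each candidate on input P=0, Q=1, R=1, S=1:
  n7 stuck-at-1: n1=1, n2=1, n3=1, n4=1, n5=1, n6=0, n7=1 [stuck-at-1], n8=0 → 0 — matches
  n2 stuck-at-1: n1=1, n2=1 [stuck-at-1], n3=1, n4=1, n5=1, n6=0, n7=0, n8=1 → 1 — eliminated
  n8 stuck-at-1: n1=1, n2=1, n3=1, n4=1, n5=1, n6=0, n7=0, n8=1 [stuck-at-1] → 1 — eliminated
Only n7 stuck-at-1 reproduces the observed 0.

n7 stuck-at-1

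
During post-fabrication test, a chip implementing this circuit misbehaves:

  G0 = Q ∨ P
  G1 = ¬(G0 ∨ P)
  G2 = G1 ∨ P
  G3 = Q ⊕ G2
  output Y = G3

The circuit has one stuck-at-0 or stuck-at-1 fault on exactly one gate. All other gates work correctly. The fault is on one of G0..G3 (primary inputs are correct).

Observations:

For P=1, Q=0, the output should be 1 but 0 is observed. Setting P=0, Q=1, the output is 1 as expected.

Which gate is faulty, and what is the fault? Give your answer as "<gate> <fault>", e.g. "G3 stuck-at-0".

Fault-free values for test 1 (P=1, Q=0): G0=1, G1=0, G2=1, G3=1, giving Y=1. Observed 0.
Test 1: faults giving observed 0 are {G2 stuck-at-0, G3 stuck-at-0}.
Test 2 (P=0, Q=1): fault-free G0=1, G1=0, G2=0, G3=1 → 1; observed 1. Eliminates G3 stuck-at-0.
Only G2 stuck-at-0 is consistent with every test.

G2 stuck-at-0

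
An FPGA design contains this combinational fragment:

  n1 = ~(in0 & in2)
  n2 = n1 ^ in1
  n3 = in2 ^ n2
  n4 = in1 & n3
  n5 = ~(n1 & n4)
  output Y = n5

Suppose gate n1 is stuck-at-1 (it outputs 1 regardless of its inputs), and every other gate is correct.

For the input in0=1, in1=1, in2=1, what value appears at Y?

0

Propagate with n1 forced: n1=1 [stuck-at-1], n2=0, n3=1, n4=1, n5=0.
So Y = 0. (Without the fault it would be 1.)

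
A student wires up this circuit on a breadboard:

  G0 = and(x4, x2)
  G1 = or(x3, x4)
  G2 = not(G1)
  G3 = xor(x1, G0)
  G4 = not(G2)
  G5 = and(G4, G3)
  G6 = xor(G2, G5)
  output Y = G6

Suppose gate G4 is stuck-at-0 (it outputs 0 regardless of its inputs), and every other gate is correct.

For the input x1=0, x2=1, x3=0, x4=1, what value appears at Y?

0

Propagate with G4 forced: G0=1, G1=1, G2=0, G3=1, G4=0 [stuck-at-0], G5=0, G6=0.
So Y = 0. (Without the fault it would be 1.)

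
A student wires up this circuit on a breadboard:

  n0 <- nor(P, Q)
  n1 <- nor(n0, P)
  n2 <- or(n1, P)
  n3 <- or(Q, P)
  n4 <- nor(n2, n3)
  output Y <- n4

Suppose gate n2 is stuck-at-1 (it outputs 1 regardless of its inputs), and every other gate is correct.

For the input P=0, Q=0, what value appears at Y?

Propagate with n2 forced: n0=1, n1=0, n2=1 [stuck-at-1], n3=0, n4=0.
So Y = 0. (Without the fault it would be 1.)

0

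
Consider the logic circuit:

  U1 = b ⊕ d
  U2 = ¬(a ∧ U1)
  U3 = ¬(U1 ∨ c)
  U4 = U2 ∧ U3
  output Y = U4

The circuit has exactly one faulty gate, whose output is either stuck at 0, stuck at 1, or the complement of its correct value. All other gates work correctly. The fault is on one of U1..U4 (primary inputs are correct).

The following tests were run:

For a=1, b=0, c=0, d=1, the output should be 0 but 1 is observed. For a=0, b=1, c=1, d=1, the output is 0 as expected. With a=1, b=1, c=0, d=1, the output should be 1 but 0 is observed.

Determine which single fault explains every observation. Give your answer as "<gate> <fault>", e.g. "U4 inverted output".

U1 inverted output

Fault-free values for test 1 (a=1, b=0, c=0, d=1): U1=1, U2=0, U3=0, U4=0, giving Y=0. Observed 1.
Test 1: faults giving observed 1 are {U1 stuck-at-0, U1 inverted output, U4 stuck-at-1, U4 inverted output}.
Test 2 (a=0, b=1, c=1, d=1): fault-free U1=0, U2=1, U3=0, U4=0 → 0; observed 0. Eliminates U4 stuck-at-1, U4 inverted output.
Test 3 (a=1, b=1, c=0, d=1): fault-free U1=0, U2=1, U3=1, U4=1 → 1; observed 0. Eliminates U1 stuck-at-0.
Only U1 inverted output is consistent with every test.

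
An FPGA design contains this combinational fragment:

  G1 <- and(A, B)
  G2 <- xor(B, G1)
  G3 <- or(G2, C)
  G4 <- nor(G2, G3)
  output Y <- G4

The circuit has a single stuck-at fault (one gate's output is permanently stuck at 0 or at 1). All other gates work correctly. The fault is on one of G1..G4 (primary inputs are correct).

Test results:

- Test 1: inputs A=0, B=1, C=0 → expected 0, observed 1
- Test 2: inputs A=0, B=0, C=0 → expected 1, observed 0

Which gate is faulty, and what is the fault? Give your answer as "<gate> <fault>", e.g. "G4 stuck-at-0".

G1 stuck-at-1

Fault-free values for test 1 (A=0, B=1, C=0): G1=0, G2=1, G3=1, G4=0, giving Y=0. Observed 1.
Test 1: faults giving observed 1 are {G1 stuck-at-1, G2 stuck-at-0, G4 stuck-at-1}.
Test 2 (A=0, B=0, C=0): fault-free G1=0, G2=0, G3=0, G4=1 → 1; observed 0. Eliminates G2 stuck-at-0, G4 stuck-at-1.
Only G1 stuck-at-1 is consistent with every test.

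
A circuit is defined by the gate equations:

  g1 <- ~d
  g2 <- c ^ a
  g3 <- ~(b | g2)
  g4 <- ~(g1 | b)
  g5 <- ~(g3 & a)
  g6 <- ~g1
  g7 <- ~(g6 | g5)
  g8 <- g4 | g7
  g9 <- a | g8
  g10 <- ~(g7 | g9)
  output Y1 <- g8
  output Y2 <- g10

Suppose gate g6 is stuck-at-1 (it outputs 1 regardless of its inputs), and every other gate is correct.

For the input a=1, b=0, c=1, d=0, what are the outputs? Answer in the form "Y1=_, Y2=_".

Y1=0, Y2=0

Propagate with g6 forced: g1=1, g2=0, g3=1, g4=0, g5=0, g6=1 [stuck-at-1], g7=0, g8=0, g9=1, g10=0.
So the outputs are Y1=0, Y2=0. (Without the fault they would be Y1=1, Y2=0.)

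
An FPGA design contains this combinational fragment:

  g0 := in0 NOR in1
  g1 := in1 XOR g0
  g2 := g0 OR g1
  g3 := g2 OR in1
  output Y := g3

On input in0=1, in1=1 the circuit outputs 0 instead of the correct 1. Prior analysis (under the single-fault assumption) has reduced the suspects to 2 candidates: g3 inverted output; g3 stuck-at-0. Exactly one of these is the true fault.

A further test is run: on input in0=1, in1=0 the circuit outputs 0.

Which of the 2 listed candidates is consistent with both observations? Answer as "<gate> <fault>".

g3 stuck-at-0

Evaluate each candidate on input in0=1, in1=0:
  g3 inverted output: g0=0, g1=0, g2=0, g3=1 [inverted output] → 1 — eliminated
  g3 stuck-at-0: g0=0, g1=0, g2=0, g3=0 [stuck-at-0] → 0 — matches
Only g3 stuck-at-0 reproduces the observed 0.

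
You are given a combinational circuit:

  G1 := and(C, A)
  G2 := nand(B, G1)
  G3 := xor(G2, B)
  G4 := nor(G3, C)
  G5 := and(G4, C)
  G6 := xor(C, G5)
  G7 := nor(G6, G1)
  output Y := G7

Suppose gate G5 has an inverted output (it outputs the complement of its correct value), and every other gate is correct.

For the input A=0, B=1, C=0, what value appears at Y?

Propagate with G5 forced: G1=0, G2=1, G3=0, G4=1, G5=1 [inverted output], G6=1, G7=0.
So Y = 0. (Without the fault it would be 1.)

0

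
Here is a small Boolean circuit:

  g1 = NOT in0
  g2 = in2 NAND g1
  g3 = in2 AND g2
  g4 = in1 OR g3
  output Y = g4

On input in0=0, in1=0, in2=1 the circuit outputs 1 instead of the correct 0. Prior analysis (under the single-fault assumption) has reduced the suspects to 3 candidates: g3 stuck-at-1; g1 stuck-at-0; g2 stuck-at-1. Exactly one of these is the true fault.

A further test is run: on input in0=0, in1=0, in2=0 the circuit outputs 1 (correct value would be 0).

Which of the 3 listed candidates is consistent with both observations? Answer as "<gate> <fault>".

g3 stuck-at-1

Evaluate each candidate on input in0=0, in1=0, in2=0:
  g3 stuck-at-1: g1=1, g2=1, g3=1 [stuck-at-1], g4=1 → 1 — matches
  g1 stuck-at-0: g1=0 [stuck-at-0], g2=1, g3=0, g4=0 → 0 — eliminated
  g2 stuck-at-1: g1=1, g2=1 [stuck-at-1], g3=0, g4=0 → 0 — eliminated
Only g3 stuck-at-1 reproduces the observed 1.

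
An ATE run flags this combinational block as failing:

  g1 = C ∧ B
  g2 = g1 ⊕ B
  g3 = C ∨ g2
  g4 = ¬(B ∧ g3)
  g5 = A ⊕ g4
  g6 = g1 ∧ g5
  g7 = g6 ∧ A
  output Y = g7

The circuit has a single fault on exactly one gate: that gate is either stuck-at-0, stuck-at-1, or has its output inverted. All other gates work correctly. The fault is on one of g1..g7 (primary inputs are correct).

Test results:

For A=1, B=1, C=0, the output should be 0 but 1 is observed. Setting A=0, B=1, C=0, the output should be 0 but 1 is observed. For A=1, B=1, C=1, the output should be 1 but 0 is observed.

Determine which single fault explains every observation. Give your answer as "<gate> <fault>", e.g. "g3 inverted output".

g7 inverted output

Fault-free values for test 1 (A=1, B=1, C=0): g1=0, g2=1, g3=1, g4=0, g5=1, g6=0, g7=0, giving Y=0. Observed 1.
Test 1: faults giving observed 1 are {g6 stuck-at-1, g6 inverted output, g7 stuck-at-1, g7 inverted output}.
Test 2 (A=0, B=1, C=0): fault-free g1=0, g2=1, g3=1, g4=0, g5=0, g6=0, g7=0 → 0; observed 1. Eliminates g6 stuck-at-1, g6 inverted output.
Test 3 (A=1, B=1, C=1): fault-free g1=1, g2=0, g3=1, g4=0, g5=1, g6=1, g7=1 → 1; observed 0. Eliminates g7 stuck-at-1.
Only g7 inverted output is consistent with every test.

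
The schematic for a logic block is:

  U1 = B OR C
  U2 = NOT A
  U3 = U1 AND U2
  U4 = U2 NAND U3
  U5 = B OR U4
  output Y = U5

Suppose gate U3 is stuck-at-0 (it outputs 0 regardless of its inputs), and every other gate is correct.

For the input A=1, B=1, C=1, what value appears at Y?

1

Propagate with U3 forced: U1=1, U2=0, U3=0 [stuck-at-0], U4=1, U5=1.
So Y = 1. (Same as the fault-free value — the fault is masked on this input.)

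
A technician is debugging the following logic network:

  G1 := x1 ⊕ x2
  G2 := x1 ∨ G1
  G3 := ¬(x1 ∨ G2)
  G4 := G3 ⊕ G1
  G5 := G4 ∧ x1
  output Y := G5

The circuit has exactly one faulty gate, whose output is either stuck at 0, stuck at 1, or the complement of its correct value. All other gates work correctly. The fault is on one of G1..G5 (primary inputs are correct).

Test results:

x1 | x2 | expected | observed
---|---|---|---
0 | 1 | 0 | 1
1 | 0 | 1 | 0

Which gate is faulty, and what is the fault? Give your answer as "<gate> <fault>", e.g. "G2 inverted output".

Fault-free values for test 1 (x1=0, x2=1): G1=1, G2=1, G3=0, G4=1, G5=0, giving Y=0. Observed 1.
Test 1: faults giving observed 1 are {G5 stuck-at-1, G5 inverted output}.
Test 2 (x1=1, x2=0): fault-free G1=1, G2=1, G3=0, G4=1, G5=1 → 1; observed 0. Eliminates G5 stuck-at-1.
Only G5 inverted output is consistent with every test.

G5 inverted output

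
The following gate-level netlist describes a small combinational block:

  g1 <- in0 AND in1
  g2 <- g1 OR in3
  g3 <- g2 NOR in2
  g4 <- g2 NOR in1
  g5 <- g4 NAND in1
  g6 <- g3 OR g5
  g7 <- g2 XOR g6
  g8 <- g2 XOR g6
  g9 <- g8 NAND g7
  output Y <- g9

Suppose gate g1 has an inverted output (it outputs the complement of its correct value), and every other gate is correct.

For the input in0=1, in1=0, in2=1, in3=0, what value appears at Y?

1

Propagate with g1 forced: g1=1 [inverted output], g2=1, g3=0, g4=0, g5=1, g6=1, g7=0, g8=0, g9=1.
So Y = 1. (Without the fault it would be 0.)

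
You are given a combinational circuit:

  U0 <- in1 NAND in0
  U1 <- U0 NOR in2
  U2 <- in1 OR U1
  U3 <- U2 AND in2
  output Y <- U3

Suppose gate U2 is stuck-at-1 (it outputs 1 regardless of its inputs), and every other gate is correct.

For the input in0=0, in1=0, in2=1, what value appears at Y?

1

Propagate with U2 forced: U0=1, U1=0, U2=1 [stuck-at-1], U3=1.
So Y = 1. (Without the fault it would be 0.)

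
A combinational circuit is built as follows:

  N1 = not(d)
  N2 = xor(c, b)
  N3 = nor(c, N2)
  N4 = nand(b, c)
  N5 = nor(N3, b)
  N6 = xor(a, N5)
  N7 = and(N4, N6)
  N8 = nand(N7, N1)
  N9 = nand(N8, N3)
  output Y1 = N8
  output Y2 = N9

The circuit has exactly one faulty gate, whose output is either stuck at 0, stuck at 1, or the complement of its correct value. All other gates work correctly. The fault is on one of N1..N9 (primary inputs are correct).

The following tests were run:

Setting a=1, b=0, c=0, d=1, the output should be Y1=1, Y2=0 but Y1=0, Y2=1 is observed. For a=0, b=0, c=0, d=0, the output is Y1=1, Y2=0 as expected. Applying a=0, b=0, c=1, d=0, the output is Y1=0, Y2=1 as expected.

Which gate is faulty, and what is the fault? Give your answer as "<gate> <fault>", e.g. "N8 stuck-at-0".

N1 stuck-at-1

Fault-free values for test 1 (a=1, b=0, c=0, d=1): N1=0, N2=0, N3=1, N4=1, N5=0, N6=1, N7=1, N8=1, N9=0, giving Y1=1, Y2=0. Observed Y1=0, Y2=1.
Test 1: faults giving observed Y1=0, Y2=1 are {N1 stuck-at-1, N1 inverted output, N8 stuck-at-0, N8 inverted output}.
Test 2 (a=0, b=0, c=0, d=0): fault-free N1=1, N2=0, N3=1, N4=1, N5=0, N6=0, N7=0, N8=1, N9=0 → Y1=1, Y2=0; observed Y1=1, Y2=0. Eliminates N8 stuck-at-0, N8 inverted output.
Test 3 (a=0, b=0, c=1, d=0): fault-free N1=1, N2=1, N3=0, N4=1, N5=1, N6=1, N7=1, N8=0, N9=1 → Y1=0, Y2=1; observed Y1=0, Y2=1. Eliminates N1 inverted output.
Only N1 stuck-at-1 is consistent with every test.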